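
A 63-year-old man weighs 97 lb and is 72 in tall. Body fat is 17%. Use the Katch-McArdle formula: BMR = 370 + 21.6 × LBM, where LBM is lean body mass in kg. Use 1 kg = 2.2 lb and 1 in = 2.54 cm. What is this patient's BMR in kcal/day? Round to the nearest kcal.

1160 kcal/day

Convert to metric: weight = 97 ÷ 2.2 = 44.0909 kg; height = 72 × 2.54 = 182.88 cm.
LBM = 44.0909 × (1 − 0.17) = 36.5955 kg. Katch-McArdle: BMR = 370 + 21.6 × 36.5955 = 1160.4618 kcal/day.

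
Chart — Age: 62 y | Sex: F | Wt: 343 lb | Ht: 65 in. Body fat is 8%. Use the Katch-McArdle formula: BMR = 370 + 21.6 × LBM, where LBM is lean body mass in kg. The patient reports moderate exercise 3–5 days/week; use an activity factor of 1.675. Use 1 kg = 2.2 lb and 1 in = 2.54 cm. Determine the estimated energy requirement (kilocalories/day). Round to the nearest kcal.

Convert to metric: weight = 343 ÷ 2.2 = 155.9091 kg; height = 65 × 2.54 = 165.1 cm.
LBM = 155.9091 × (1 − 0.08) = 143.4364 kg. Katch-McArdle: BMR = 370 + 21.6 × 143.4364 = 3468.2255 kcal/day.
TEE = BMR × activity factor = 3468.2255 × 1.675 = 5809.2776 kcal/day.

5809 kilocalories/day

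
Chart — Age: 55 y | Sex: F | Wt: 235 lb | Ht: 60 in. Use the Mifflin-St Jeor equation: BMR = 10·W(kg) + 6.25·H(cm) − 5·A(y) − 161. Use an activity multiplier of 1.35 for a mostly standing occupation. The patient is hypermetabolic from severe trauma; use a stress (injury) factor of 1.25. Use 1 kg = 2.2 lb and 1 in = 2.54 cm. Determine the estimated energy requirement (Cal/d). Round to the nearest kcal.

2674 Cal/d

Convert to metric: weight = 235 ÷ 2.2 = 106.8182 kg; height = 60 × 2.54 = 152.4 cm.
Mifflin-St Jeor (female): BMR = 10(106.8182) + 6.25(152.4) − 5(55) − 161 = 1068.1818 + 952.5 − 275 − 161 = 1584.6818 kcal/day.
TEE = BMR × activity factor = 1584.6818 × 1.35 = 2139.3205 kcal/day.
Apply stress factor: 2139.3205 × 1.25 = 2674.1506 kcal/day.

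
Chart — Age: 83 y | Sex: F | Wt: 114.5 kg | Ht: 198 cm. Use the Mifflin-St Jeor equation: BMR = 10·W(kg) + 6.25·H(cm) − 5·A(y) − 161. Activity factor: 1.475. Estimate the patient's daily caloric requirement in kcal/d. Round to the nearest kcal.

2665 kcal/d

Mifflin-St Jeor (female): BMR = 10(114.5) + 6.25(198) − 5(83) − 161 = 1145 + 1237.5 − 415 − 161 = 1806.5 kcal/day.
TEE = BMR × activity factor = 1806.5 × 1.475 = 2664.5875 kcal/day.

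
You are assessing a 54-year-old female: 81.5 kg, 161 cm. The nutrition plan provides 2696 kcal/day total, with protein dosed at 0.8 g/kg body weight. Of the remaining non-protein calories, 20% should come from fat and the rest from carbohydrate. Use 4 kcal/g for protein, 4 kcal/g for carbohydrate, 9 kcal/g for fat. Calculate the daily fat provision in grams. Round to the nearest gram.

Protein = 0.8 × 81.5 = 65.2 g → 65.2 × 4 = 260.8 kcal.
Non-protein calories = 2696 − 260.8 = 2435.2 kcal.
Fat: 20% × 2435.2 = 487.04 kcal; carbohydrate: 1948.16 kcal.
Fat: 487.04 kcal ÷ 9 kcal/g = 54.1156 g.

54 g/day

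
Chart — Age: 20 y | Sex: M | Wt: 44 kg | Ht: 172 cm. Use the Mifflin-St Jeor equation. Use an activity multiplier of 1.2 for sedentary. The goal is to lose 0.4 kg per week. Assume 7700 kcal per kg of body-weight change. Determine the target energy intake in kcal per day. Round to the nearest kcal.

Mifflin-St Jeor (male): BMR = 10(44) + 6.25(172) − 5(20) + 5 = 440 + 1075 − 100 + 5 = 1420 kcal/day.
TEE = 1420 × 1.2 = 1704 kcal/day.
Required daily deficit = 0.4 × 7700 ÷ 7 = 440 kcal/day.
Target intake = 1704 − 440 = 1264 kcal/day.

1264 kcal per day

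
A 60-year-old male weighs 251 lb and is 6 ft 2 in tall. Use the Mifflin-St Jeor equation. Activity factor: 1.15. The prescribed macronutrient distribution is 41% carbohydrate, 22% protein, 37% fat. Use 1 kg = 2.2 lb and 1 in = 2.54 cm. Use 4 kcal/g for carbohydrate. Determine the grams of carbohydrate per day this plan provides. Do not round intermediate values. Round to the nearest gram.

238 g/day

Convert to metric: weight = 251 ÷ 2.2 = 114.0909 kg; height = (6×12 + 2) × 2.54 = 74 × 2.54 = 187.96 cm.
Mifflin-St Jeor (male): BMR = 10(114.0909) + 6.25(187.96) − 5(60) + 5 = 1140.9091 + 1174.75 − 300 + 5 = 2020.6591 kcal/day.
TEE = 2020.6591 × 1.15 = 2323.758 kcal/day.
Carbohydrate energy = 41% × 2323.758 = 952.7408 kcal.
Carbohydrate = 952.7408 ÷ 4 kcal/g = 238.1852 g.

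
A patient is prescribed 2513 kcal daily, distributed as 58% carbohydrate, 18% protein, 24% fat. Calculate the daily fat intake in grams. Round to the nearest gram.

Fat energy = 24% × 2513 = 603.12 kcal.
At 9 kcal/g: 603.12 ÷ 9 = 67.0133 g.

67 g/day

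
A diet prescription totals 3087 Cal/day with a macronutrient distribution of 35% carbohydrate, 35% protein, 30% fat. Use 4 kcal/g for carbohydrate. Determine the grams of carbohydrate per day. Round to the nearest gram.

Carbohydrate energy = 35% × 3087 = 1080.45 kcal.
At 4 kcal/g: 1080.45 ÷ 4 = 270.1125 g.

270 g/day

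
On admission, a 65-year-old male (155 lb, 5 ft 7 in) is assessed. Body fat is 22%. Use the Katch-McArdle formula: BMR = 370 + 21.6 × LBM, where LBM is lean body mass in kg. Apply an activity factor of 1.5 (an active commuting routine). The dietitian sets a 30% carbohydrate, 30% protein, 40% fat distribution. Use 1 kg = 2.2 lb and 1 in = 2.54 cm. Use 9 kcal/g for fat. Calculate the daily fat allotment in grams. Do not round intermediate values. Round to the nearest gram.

104 g/day

Convert to metric: weight = 155 ÷ 2.2 = 70.4545 kg; height = (5×12 + 7) × 2.54 = 67 × 2.54 = 170.18 cm.
LBM = 70.4545 × (1 − 0.22) = 54.9545 kg. Katch-McArdle: BMR = 370 + 21.6 × 54.9545 = 1557.0182 kcal/day.
TEE = 1557.0182 × 1.5 = 2335.5273 kcal/day.
Fat energy = 40% × 2335.5273 = 934.2109 kcal.
Fat = 934.2109 ÷ 9 kcal/g = 103.8012 g.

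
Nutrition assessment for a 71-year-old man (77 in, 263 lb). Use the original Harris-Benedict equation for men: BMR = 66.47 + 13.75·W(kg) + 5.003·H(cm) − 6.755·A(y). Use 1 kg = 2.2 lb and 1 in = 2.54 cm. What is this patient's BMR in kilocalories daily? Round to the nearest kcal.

Convert to metric: weight = 263 ÷ 2.2 = 119.5455 kg; height = 77 × 2.54 = 195.58 cm.
Harris-Benedict: BMR = 66.47 + 13.75(119.5455) + 5.003(195.58) − 6.755(71) = 2209.1017 kcal/day.

2209 kilocalories daily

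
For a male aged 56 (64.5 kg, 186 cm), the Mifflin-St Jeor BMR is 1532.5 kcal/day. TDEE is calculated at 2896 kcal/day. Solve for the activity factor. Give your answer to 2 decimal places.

1.89

Activity factor = TEE ÷ BMR = 2896 ÷ 1532.5 = 1.89.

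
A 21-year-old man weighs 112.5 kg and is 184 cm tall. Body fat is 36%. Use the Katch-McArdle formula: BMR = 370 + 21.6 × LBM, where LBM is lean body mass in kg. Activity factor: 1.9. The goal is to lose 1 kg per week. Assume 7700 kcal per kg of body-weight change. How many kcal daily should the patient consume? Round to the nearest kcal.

2558 kcal daily

LBM = 112.5 × (1 − 0.36) = 72 kg. Katch-McArdle: BMR = 370 + 21.6 × 72 = 1925.2 kcal/day.
TEE = 1925.2 × 1.9 = 3657.88 kcal/day.
Required daily deficit = 1 × 7700 ÷ 7 = 1100 kcal/day.
Target intake = 3657.88 − 1100 = 2557.88 kcal/day.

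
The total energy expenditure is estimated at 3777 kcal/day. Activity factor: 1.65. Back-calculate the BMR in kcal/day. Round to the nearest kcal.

2289 kcal/day

BMR = TEE ÷ activity factor = 3777 ÷ 1.65 = 2289.0909 kcal/day.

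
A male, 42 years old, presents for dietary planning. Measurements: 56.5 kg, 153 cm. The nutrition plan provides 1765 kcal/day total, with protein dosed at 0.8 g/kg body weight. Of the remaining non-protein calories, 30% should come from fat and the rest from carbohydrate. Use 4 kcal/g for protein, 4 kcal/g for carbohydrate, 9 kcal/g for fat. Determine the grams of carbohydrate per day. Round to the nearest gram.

Protein = 0.8 × 56.5 = 45.2 g → 45.2 × 4 = 180.8 kcal.
Non-protein calories = 1765 − 180.8 = 1584.2 kcal.
Fat: 30% × 1584.2 = 475.26 kcal; carbohydrate: 1108.94 kcal.
Carbohydrate: 1108.94 kcal ÷ 4 kcal/g = 277.235 g.

277 g/day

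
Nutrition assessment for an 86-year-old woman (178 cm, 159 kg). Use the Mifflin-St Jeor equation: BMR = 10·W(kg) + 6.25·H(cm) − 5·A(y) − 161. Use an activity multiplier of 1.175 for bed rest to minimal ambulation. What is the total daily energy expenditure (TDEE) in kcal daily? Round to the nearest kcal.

2481 kcal daily

Mifflin-St Jeor (female): BMR = 10(159) + 6.25(178) − 5(86) − 161 = 1590 + 1112.5 − 430 − 161 = 2111.5 kcal/day.
TEE = BMR × activity factor = 2111.5 × 1.175 = 2481.0125 kcal/day.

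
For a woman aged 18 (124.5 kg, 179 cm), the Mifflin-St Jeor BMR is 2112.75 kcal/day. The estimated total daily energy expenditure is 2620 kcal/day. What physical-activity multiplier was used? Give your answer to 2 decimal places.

1.24

Activity factor = TEE ÷ BMR = 2620 ÷ 2112.75 = 1.24.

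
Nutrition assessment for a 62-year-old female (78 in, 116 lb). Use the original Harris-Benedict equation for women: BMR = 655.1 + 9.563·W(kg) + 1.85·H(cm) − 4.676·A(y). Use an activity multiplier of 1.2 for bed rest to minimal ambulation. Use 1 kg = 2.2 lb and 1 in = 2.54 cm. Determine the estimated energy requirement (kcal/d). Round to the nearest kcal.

1483 kcal/d

Convert to metric: weight = 116 ÷ 2.2 = 52.7273 kg; height = 78 × 2.54 = 198.12 cm.
Harris-Benedict: BMR = 655.1 + 9.563(52.7273) + 1.85(198.12) − 4.676(62) = 1235.9409 kcal/day.
TEE = BMR × activity factor = 1235.9409 × 1.2 = 1483.1291 kcal/day.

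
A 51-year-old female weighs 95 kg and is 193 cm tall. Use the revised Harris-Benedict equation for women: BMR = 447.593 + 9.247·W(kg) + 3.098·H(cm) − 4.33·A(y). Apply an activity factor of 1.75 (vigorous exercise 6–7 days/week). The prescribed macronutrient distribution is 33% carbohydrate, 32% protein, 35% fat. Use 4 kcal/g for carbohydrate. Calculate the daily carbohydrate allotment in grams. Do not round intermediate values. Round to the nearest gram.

Harris-Benedict: BMR = 447.593 + 9.247(95) + 3.098(193) − 4.33(51) = 1703.142 kcal/day.
TEE = 1703.142 × 1.75 = 2980.4985 kcal/day.
Carbohydrate energy = 33% × 2980.4985 = 983.5645 kcal.
Carbohydrate = 983.5645 ÷ 4 kcal/g = 245.8911 g.

246 g/day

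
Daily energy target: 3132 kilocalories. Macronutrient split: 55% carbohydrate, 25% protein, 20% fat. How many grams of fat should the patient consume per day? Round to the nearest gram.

Fat energy = 20% × 3132 = 626.4 kcal.
At 9 kcal/g: 626.4 ÷ 9 = 69.6 g.

70 g/day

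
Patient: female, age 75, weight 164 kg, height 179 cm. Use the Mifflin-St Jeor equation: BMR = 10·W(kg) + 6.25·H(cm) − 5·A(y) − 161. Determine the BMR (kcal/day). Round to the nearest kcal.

Mifflin-St Jeor (female): BMR = 10(164) + 6.25(179) − 5(75) − 161 = 1640 + 1118.75 − 375 − 161 = 2222.75 kcal/day.

2223 kcal/day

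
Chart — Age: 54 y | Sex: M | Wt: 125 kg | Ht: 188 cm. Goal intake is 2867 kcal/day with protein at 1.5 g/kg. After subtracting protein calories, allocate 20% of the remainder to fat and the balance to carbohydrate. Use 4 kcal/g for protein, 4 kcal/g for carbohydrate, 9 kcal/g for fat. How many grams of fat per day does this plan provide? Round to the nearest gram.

47 g/day

Protein = 1.5 × 125 = 187.5 g → 187.5 × 4 = 750 kcal.
Non-protein calories = 2867 − 750 = 2117 kcal.
Fat: 20% × 2117 = 423.4 kcal; carbohydrate: 1693.6 kcal.
Fat: 423.4 kcal ÷ 9 kcal/g = 47.0444 g.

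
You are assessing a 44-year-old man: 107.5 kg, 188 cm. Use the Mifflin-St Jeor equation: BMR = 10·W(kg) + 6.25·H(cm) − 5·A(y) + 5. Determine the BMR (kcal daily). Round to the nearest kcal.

2035 kcal daily

Mifflin-St Jeor (male): BMR = 10(107.5) + 6.25(188) − 5(44) + 5 = 1075 + 1175 − 220 + 5 = 2035 kcal/day.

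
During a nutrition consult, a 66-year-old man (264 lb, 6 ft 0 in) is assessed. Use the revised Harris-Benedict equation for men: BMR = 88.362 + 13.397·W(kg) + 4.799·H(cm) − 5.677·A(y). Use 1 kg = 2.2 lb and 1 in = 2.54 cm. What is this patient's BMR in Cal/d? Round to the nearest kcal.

Convert to metric: weight = 264 ÷ 2.2 = 120 kg; height = (6×12 + 0) × 2.54 = 72 × 2.54 = 182.88 cm.
Harris-Benedict: BMR = 88.362 + 13.397(120) + 4.799(182.88) − 5.677(66) = 2198.9611 kcal/day.

2199 Cal/d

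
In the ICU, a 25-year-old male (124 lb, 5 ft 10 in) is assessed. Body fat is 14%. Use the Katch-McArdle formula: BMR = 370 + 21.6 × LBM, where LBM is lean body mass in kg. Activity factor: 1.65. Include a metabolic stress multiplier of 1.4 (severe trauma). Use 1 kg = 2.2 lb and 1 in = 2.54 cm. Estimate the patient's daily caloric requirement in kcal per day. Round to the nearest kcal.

3273 kcal per day

Convert to metric: weight = 124 ÷ 2.2 = 56.3636 kg; height = (5×12 + 10) × 2.54 = 70 × 2.54 = 177.8 cm.
LBM = 56.3636 × (1 − 0.14) = 48.4727 kg. Katch-McArdle: BMR = 370 + 21.6 × 48.4727 = 1417.0109 kcal/day.
TEE = BMR × activity factor = 1417.0109 × 1.65 = 2338.068 kcal/day.
Apply stress factor: 2338.068 × 1.4 = 3273.2952 kcal/day.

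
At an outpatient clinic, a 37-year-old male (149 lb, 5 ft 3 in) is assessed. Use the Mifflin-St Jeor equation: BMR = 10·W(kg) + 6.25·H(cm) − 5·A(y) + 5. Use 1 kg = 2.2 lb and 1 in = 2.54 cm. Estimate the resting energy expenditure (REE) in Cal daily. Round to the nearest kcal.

Convert to metric: weight = 149 ÷ 2.2 = 67.7273 kg; height = (5×12 + 3) × 2.54 = 63 × 2.54 = 160.02 cm.
Mifflin-St Jeor (male): BMR = 10(67.7273) + 6.25(160.02) − 5(37) + 5 = 677.2727 + 1000.125 − 185 + 5 = 1497.3977 kcal/day.

1497 Cal daily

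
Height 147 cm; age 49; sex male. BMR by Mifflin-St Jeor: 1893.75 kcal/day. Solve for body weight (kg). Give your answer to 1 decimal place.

1893.75 = 10·W + 6.25(147) − 5(49) + 5
10·W = 1893.75 − 678.75 = 1215, so W = 121.5 kg.

121.5 kg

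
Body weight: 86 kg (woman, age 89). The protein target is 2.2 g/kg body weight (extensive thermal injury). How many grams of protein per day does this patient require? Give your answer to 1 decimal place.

Protein = 2.2 g/kg × 86 kg = 189.2 g/day.

189.2 g/day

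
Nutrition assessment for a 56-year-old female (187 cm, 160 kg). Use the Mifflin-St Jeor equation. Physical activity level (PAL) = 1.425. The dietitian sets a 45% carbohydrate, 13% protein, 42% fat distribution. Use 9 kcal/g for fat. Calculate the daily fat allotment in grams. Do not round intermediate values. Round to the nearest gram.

Mifflin-St Jeor (female): BMR = 10(160) + 6.25(187) − 5(56) − 161 = 1600 + 1168.75 − 280 − 161 = 2327.75 kcal/day.
TEE = 2327.75 × 1.425 = 3317.0438 kcal/day.
Fat energy = 42% × 3317.0438 = 1393.1584 kcal.
Fat = 1393.1584 ÷ 9 kcal/g = 154.7954 g.

155 g/day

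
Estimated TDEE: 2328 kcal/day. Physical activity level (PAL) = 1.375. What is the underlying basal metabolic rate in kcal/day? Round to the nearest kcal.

1693 kcal/day

BMR = TEE ÷ activity factor = 2328 ÷ 1.375 = 1693.0909 kcal/day.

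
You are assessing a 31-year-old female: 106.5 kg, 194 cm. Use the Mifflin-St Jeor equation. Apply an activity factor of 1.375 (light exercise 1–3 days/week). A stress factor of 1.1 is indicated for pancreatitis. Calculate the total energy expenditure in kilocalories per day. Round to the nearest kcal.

Mifflin-St Jeor (female): BMR = 10(106.5) + 6.25(194) − 5(31) − 161 = 1065 + 1212.5 − 155 − 161 = 1961.5 kcal/day.
TEE = BMR × activity factor = 1961.5 × 1.375 = 2697.0625 kcal/day.
Apply stress factor: 2697.0625 × 1.1 = 2966.7688 kcal/day.

2967 kilocalories per day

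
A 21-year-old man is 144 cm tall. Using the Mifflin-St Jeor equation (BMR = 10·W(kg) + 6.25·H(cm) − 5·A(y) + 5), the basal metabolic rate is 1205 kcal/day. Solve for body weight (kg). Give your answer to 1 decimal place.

40.5 kg

1205 = 10·W + 6.25(144) − 5(21) + 5
10·W = 1205 − 800 = 405, so W = 40.5 kg.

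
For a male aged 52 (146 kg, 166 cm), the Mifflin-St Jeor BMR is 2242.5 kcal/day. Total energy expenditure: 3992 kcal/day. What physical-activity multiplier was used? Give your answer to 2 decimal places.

Activity factor = TEE ÷ BMR = 3992 ÷ 2242.5 = 1.78.

1.78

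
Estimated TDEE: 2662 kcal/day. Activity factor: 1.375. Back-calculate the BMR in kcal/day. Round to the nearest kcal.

1936 kcal/day

BMR = TEE ÷ activity factor = 2662 ÷ 1.375 = 1936 kcal/day.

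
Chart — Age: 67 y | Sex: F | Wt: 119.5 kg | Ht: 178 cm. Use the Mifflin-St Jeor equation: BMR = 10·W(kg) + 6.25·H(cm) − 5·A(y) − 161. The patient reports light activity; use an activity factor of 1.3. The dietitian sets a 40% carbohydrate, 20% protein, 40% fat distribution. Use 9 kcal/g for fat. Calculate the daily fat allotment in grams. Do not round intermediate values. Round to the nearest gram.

Mifflin-St Jeor (female): BMR = 10(119.5) + 6.25(178) − 5(67) − 161 = 1195 + 1112.5 − 335 − 161 = 1811.5 kcal/day.
TEE = 1811.5 × 1.3 = 2354.95 kcal/day.
Fat energy = 40% × 2354.95 = 941.98 kcal.
Fat = 941.98 ÷ 9 kcal/g = 104.6644 g.

105 g/day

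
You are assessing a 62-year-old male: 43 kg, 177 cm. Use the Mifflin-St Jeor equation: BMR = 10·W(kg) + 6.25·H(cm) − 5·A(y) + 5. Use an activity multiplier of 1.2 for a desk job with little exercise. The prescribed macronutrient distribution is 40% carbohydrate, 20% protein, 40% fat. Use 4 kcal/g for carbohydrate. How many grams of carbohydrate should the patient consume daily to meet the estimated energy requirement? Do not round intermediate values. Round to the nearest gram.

Mifflin-St Jeor (male): BMR = 10(43) + 6.25(177) − 5(62) + 5 = 430 + 1106.25 − 310 + 5 = 1231.25 kcal/day.
TEE = 1231.25 × 1.2 = 1477.5 kcal/day.
Carbohydrate energy = 40% × 1477.5 = 591 kcal.
Carbohydrate = 591 ÷ 4 kcal/g = 147.75 g.

148 g/day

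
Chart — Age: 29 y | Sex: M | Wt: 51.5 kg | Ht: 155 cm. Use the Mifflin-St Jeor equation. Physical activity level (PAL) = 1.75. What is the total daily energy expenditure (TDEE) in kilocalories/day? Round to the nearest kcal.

Mifflin-St Jeor (male): BMR = 10(51.5) + 6.25(155) − 5(29) + 5 = 515 + 968.75 − 145 + 5 = 1343.75 kcal/day.
TEE = BMR × activity factor = 1343.75 × 1.75 = 2351.5625 kcal/day.

2352 kilocalories/day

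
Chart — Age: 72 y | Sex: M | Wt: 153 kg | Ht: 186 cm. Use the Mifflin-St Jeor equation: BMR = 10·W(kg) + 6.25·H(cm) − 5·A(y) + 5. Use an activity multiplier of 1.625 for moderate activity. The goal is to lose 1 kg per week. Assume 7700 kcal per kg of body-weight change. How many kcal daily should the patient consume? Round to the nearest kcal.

2698 kcal daily

Mifflin-St Jeor (male): BMR = 10(153) + 6.25(186) − 5(72) + 5 = 1530 + 1162.5 − 360 + 5 = 2337.5 kcal/day.
TEE = 2337.5 × 1.625 = 3798.4375 kcal/day.
Required daily deficit = 1 × 7700 ÷ 7 = 1100 kcal/day.
Target intake = 3798.4375 − 1100 = 2698.4375 kcal/day.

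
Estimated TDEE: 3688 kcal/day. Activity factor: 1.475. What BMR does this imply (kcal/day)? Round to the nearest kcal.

BMR = TEE ÷ activity factor = 3688 ÷ 1.475 = 2500.339 kcal/day.

2500 kcal/day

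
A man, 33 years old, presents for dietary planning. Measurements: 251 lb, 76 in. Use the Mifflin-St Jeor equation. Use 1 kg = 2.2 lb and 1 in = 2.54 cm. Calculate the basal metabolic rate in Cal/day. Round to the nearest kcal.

2187 Cal/day

Convert to metric: weight = 251 ÷ 2.2 = 114.0909 kg; height = 76 × 2.54 = 193.04 cm.
Mifflin-St Jeor (male): BMR = 10(114.0909) + 6.25(193.04) − 5(33) + 5 = 1140.9091 + 1206.5 − 165 + 5 = 2187.4091 kcal/day.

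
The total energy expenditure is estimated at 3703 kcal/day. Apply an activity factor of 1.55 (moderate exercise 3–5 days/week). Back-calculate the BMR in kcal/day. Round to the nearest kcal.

2389 kcal/day

BMR = TEE ÷ activity factor = 3703 ÷ 1.55 = 2389.0323 kcal/day.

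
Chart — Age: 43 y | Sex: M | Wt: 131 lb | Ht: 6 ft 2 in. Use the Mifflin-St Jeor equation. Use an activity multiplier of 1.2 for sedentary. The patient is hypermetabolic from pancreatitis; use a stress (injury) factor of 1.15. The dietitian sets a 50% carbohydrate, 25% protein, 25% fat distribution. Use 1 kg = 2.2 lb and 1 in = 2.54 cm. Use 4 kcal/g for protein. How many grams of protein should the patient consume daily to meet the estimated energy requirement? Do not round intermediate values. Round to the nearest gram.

Convert to metric: weight = 131 ÷ 2.2 = 59.5455 kg; height = (6×12 + 2) × 2.54 = 74 × 2.54 = 187.96 cm.
Mifflin-St Jeor (male): BMR = 10(59.5455) + 6.25(187.96) − 5(43) + 5 = 595.4545 + 1174.75 − 215 + 5 = 1560.2045 kcal/day.
TEE = 1560.2045 × 1.2 = 1872.2455 kcal/day.
With stress factor 1.15: 1872.2455 × 1.15 = 2153.0823 kcal/day.
Protein energy = 25% × 2153.0823 = 538.2706 kcal.
Protein = 538.2706 ÷ 4 kcal/g = 134.5676 g.

135 g/day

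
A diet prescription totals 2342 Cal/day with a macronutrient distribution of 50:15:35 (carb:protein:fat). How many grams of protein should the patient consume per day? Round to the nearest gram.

Protein energy = 15% × 2342 = 351.3 kcal.
At 4 kcal/g: 351.3 ÷ 4 = 87.825 g.

88 g/day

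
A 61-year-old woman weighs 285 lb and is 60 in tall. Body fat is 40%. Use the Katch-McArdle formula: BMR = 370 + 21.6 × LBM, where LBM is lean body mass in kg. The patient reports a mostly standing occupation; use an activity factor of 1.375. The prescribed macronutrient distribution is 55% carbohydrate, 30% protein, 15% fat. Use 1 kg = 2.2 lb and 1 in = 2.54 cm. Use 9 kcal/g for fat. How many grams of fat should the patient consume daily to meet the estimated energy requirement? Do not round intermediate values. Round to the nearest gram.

47 g/day

Convert to metric: weight = 285 ÷ 2.2 = 129.5455 kg; height = 60 × 2.54 = 152.4 cm.
LBM = 129.5455 × (1 − 0.4) = 77.7273 kg. Katch-McArdle: BMR = 370 + 21.6 × 77.7273 = 2048.9091 kcal/day.
TEE = 2048.9091 × 1.375 = 2817.25 kcal/day.
Fat energy = 15% × 2817.25 = 422.5875 kcal.
Fat = 422.5875 ÷ 9 kcal/g = 46.9542 g.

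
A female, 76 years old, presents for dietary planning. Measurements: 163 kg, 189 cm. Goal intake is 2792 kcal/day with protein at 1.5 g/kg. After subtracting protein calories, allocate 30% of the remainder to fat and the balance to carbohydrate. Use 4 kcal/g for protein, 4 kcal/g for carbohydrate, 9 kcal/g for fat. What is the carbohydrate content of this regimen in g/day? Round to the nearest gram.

Protein = 1.5 × 163 = 244.5 g → 244.5 × 4 = 978 kcal.
Non-protein calories = 2792 − 978 = 1814 kcal.
Fat: 30% × 1814 = 544.2 kcal; carbohydrate: 1269.8 kcal.
Carbohydrate: 1269.8 kcal ÷ 4 kcal/g = 317.45 g.

317 g/day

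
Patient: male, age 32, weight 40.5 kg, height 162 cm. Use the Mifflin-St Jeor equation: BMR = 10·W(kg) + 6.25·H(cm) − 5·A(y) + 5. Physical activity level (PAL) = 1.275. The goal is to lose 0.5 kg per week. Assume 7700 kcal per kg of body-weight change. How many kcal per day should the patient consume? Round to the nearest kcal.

1060 kcal per day

Mifflin-St Jeor (male): BMR = 10(40.5) + 6.25(162) − 5(32) + 5 = 405 + 1012.5 − 160 + 5 = 1262.5 kcal/day.
TEE = 1262.5 × 1.275 = 1609.6875 kcal/day.
Required daily deficit = 0.5 × 7700 ÷ 7 = 550 kcal/day.
Target intake = 1609.6875 − 550 = 1059.6875 kcal/day.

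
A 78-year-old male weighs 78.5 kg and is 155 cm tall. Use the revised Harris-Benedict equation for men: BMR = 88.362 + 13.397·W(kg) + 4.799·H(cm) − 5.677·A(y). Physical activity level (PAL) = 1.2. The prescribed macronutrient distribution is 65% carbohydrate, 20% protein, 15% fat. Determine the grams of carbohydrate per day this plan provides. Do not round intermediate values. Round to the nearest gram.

281 g/day

Harris-Benedict: BMR = 88.362 + 13.397(78.5) + 4.799(155) − 5.677(78) = 1441.0655 kcal/day.
TEE = 1441.0655 × 1.2 = 1729.2786 kcal/day.
Carbohydrate energy = 65% × 1729.2786 = 1124.0311 kcal.
Carbohydrate = 1124.0311 ÷ 4 kcal/g = 281.0078 g.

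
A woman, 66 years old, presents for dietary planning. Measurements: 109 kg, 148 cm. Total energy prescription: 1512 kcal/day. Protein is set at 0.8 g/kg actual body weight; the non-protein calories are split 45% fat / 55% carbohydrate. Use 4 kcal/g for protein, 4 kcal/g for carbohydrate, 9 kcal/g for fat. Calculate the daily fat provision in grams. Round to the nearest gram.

58 g/day

Protein = 0.8 × 109 = 87.2 g → 87.2 × 4 = 348.8 kcal.
Non-protein calories = 1512 − 348.8 = 1163.2 kcal.
Fat: 45% × 1163.2 = 523.44 kcal; carbohydrate: 639.76 kcal.
Fat: 523.44 kcal ÷ 9 kcal/g = 58.16 g.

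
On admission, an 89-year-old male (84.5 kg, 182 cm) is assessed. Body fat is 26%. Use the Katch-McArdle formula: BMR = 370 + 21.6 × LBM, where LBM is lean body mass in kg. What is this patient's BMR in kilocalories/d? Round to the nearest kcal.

1721 kilocalories/d

LBM = 84.5 × (1 − 0.26) = 62.53 kg. Katch-McArdle: BMR = 370 + 21.6 × 62.53 = 1720.648 kcal/day.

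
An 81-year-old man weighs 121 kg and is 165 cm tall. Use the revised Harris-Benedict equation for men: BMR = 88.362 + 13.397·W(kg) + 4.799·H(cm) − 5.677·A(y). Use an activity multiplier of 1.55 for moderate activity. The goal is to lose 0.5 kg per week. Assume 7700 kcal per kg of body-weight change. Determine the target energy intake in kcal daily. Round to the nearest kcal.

Harris-Benedict: BMR = 88.362 + 13.397(121) + 4.799(165) − 5.677(81) = 2041.397 kcal/day.
TEE = 2041.397 × 1.55 = 3164.1654 kcal/day.
Required daily deficit = 0.5 × 7700 ÷ 7 = 550 kcal/day.
Target intake = 3164.1654 − 550 = 2614.1654 kcal/day.

2614 kcal daily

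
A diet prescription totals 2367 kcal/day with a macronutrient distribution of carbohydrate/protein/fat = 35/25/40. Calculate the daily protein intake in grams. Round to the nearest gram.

Protein energy = 25% × 2367 = 591.75 kcal.
At 4 kcal/g: 591.75 ÷ 4 = 147.9375 g.

148 g/day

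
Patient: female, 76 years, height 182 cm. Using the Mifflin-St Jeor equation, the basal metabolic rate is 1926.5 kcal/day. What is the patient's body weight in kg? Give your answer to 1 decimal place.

1926.5 = 10·W + 6.25(182) − 5(76) − 161
10·W = 1926.5 − 596.5 = 1330, so W = 133 kg.

133.0 kg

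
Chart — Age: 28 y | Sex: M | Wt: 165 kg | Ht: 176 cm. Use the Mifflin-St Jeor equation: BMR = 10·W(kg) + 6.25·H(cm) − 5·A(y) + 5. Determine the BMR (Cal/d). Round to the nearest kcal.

Mifflin-St Jeor (male): BMR = 10(165) + 6.25(176) − 5(28) + 5 = 1650 + 1100 − 140 + 5 = 2615 kcal/day.

2615 Cal/d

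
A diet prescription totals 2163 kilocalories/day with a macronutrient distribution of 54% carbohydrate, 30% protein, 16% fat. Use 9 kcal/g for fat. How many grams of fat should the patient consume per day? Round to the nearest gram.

38 g/day

Fat energy = 16% × 2163 = 346.08 kcal.
At 9 kcal/g: 346.08 ÷ 9 = 38.4533 g.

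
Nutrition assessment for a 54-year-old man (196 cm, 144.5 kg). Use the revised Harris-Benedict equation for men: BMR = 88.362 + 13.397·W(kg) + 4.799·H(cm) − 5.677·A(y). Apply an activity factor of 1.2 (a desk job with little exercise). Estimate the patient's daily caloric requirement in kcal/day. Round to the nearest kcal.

3190 kcal/day

Harris-Benedict: BMR = 88.362 + 13.397(144.5) + 4.799(196) − 5.677(54) = 2658.2745 kcal/day.
TEE = BMR × activity factor = 2658.2745 × 1.2 = 3189.9294 kcal/day.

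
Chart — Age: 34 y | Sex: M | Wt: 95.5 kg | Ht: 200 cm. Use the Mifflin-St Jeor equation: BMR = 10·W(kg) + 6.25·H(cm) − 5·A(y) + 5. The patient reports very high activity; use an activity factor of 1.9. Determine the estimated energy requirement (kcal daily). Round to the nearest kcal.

3876 kcal daily

Mifflin-St Jeor (male): BMR = 10(95.5) + 6.25(200) − 5(34) + 5 = 955 + 1250 − 170 + 5 = 2040 kcal/day.
TEE = BMR × activity factor = 2040 × 1.9 = 3876 kcal/day.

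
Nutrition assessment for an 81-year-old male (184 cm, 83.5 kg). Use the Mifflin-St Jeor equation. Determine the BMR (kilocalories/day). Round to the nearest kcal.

1585 kilocalories/day

Mifflin-St Jeor (male): BMR = 10(83.5) + 6.25(184) − 5(81) + 5 = 835 + 1150 − 405 + 5 = 1585 kcal/day.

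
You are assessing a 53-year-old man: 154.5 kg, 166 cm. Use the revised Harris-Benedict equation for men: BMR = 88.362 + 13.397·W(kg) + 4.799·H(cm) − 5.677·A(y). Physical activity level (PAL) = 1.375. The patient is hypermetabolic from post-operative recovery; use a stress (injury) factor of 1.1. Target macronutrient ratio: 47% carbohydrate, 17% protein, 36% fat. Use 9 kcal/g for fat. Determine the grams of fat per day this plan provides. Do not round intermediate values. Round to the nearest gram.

Harris-Benedict: BMR = 88.362 + 13.397(154.5) + 4.799(166) − 5.677(53) = 2653.9515 kcal/day.
TEE = 2653.9515 × 1.375 = 3649.1833 kcal/day.
With stress factor 1.1: 3649.1833 × 1.1 = 4014.1016 kcal/day.
Fat energy = 36% × 4014.1016 = 1445.0766 kcal.
Fat = 1445.0766 ÷ 9 kcal/g = 160.5641 g.

161 g/day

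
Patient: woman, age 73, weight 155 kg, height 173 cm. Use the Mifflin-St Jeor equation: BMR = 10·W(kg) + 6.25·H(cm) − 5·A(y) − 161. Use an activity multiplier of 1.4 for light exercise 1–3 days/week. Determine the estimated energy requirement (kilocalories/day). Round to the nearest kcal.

2947 kilocalories/day

Mifflin-St Jeor (female): BMR = 10(155) + 6.25(173) − 5(73) − 161 = 1550 + 1081.25 − 365 − 161 = 2105.25 kcal/day.
TEE = BMR × activity factor = 2105.25 × 1.4 = 2947.35 kcal/day.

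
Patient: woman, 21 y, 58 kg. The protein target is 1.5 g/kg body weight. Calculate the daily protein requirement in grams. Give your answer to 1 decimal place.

87.0 g/day

Protein = 1.5 g/kg × 58 kg = 87 g/day.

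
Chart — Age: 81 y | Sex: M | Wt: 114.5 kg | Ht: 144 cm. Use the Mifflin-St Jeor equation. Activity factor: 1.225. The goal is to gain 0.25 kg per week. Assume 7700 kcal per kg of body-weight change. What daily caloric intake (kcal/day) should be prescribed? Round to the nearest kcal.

Mifflin-St Jeor (male): BMR = 10(114.5) + 6.25(144) − 5(81) + 5 = 1145 + 900 − 405 + 5 = 1645 kcal/day.
TEE = 1645 × 1.225 = 2015.125 kcal/day.
Required daily surplus = 0.25 × 7700 ÷ 7 = 275 kcal/day.
Target intake = 2015.125 + 275 = 2290.125 kcal/day.

2290 kcal/day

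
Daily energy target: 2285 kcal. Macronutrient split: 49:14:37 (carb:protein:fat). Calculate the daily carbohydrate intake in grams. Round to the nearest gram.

280 g/day

Carbohydrate energy = 49% × 2285 = 1119.65 kcal.
At 4 kcal/g: 1119.65 ÷ 4 = 279.9125 g.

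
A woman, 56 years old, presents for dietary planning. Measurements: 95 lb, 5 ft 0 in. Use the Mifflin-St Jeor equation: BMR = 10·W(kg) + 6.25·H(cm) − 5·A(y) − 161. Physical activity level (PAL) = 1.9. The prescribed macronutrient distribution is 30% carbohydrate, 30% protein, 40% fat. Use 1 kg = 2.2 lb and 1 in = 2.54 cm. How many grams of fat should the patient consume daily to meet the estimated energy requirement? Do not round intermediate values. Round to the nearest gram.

80 g/day

Convert to metric: weight = 95 ÷ 2.2 = 43.1818 kg; height = (5×12 + 0) × 2.54 = 60 × 2.54 = 152.4 cm.
Mifflin-St Jeor (female): BMR = 10(43.1818) + 6.25(152.4) − 5(56) − 161 = 431.8182 + 952.5 − 280 − 161 = 943.3182 kcal/day.
TEE = 943.3182 × 1.9 = 1792.3045 kcal/day.
Fat energy = 40% × 1792.3045 = 716.9218 kcal.
Fat = 716.9218 ÷ 9 kcal/g = 79.658 g.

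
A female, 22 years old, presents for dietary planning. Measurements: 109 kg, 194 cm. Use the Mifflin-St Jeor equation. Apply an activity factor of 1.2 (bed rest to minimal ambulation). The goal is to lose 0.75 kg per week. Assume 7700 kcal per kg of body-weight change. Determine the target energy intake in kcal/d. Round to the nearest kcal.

Mifflin-St Jeor (female): BMR = 10(109) + 6.25(194) − 5(22) − 161 = 1090 + 1212.5 − 110 − 161 = 2031.5 kcal/day.
TEE = 2031.5 × 1.2 = 2437.8 kcal/day.
Required daily deficit = 0.75 × 7700 ÷ 7 = 825 kcal/day.
Target intake = 2437.8 − 825 = 1612.8 kcal/day.

1613 kcal/d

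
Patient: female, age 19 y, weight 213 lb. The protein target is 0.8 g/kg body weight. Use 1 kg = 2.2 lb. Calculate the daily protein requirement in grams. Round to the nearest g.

Weight in kg = 213 ÷ 2.2 = 96.8182 kg.
Protein = 0.8 g/kg × 96.8182 kg = 77.4545 g/day.

77 g/day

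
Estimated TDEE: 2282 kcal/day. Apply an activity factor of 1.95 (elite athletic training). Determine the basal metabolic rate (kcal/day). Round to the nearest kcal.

BMR = TEE ÷ activity factor = 2282 ÷ 1.95 = 1170.2564 kcal/day.

1170 kcal/day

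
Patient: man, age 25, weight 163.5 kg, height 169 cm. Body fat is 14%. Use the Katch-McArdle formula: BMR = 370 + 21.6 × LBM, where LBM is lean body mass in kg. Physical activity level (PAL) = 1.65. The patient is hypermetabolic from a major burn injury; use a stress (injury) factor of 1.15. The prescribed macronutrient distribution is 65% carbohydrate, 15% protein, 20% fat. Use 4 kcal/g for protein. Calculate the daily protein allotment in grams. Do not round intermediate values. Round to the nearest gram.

LBM = 163.5 × (1 − 0.14) = 140.61 kg. Katch-McArdle: BMR = 370 + 21.6 × 140.61 = 3407.176 kcal/day.
TEE = 3407.176 × 1.65 = 5621.8404 kcal/day.
With stress factor 1.15: 5621.8404 × 1.15 = 6465.1165 kcal/day.
Protein energy = 15% × 6465.1165 = 969.7675 kcal.
Protein = 969.7675 ÷ 4 kcal/g = 242.4419 g.

242 g/day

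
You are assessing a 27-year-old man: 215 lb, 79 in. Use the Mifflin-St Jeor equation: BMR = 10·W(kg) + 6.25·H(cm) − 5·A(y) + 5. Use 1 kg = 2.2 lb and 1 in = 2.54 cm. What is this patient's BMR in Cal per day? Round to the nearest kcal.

Convert to metric: weight = 215 ÷ 2.2 = 97.7273 kg; height = 79 × 2.54 = 200.66 cm.
Mifflin-St Jeor (male): BMR = 10(97.7273) + 6.25(200.66) − 5(27) + 5 = 977.2727 + 1254.125 − 135 + 5 = 2101.3977 kcal/day.

2101 Cal per day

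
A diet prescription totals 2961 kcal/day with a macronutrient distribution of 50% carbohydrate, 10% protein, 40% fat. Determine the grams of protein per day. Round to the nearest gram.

74 g/day

Protein energy = 10% × 2961 = 296.1 kcal.
At 4 kcal/g: 296.1 ÷ 4 = 74.025 g.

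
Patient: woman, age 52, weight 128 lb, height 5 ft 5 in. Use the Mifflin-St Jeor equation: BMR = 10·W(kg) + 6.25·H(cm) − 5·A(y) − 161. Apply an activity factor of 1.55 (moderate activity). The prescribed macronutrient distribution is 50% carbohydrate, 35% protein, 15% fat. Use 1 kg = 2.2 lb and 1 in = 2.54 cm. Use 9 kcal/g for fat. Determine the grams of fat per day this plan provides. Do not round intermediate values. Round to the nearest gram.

31 g/day

Convert to metric: weight = 128 ÷ 2.2 = 58.1818 kg; height = (5×12 + 5) × 2.54 = 65 × 2.54 = 165.1 cm.
Mifflin-St Jeor (female): BMR = 10(58.1818) + 6.25(165.1) − 5(52) − 161 = 581.8182 + 1031.875 − 260 − 161 = 1192.6932 kcal/day.
TEE = 1192.6932 × 1.55 = 1848.6744 kcal/day.
Fat energy = 15% × 1848.6744 = 277.3012 kcal.
Fat = 277.3012 ÷ 9 kcal/g = 30.8112 g.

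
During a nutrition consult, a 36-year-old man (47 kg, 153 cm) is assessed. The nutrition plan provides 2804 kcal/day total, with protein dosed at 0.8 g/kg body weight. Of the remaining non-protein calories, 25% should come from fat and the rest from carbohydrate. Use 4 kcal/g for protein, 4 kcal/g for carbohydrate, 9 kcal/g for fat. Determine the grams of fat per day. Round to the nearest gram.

74 g/day

Protein = 0.8 × 47 = 37.6 g → 37.6 × 4 = 150.4 kcal.
Non-protein calories = 2804 − 150.4 = 2653.6 kcal.
Fat: 25% × 2653.6 = 663.4 kcal; carbohydrate: 1990.2 kcal.
Fat: 663.4 kcal ÷ 9 kcal/g = 73.7111 g.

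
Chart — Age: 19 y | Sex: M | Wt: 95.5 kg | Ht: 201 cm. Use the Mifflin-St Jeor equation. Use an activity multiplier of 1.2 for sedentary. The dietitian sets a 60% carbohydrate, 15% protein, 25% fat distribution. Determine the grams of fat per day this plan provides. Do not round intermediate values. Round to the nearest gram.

Mifflin-St Jeor (male): BMR = 10(95.5) + 6.25(201) − 5(19) + 5 = 955 + 1256.25 − 95 + 5 = 2121.25 kcal/day.
TEE = 2121.25 × 1.2 = 2545.5 kcal/day.
Fat energy = 25% × 2545.5 = 636.375 kcal.
Fat = 636.375 ÷ 9 kcal/g = 70.7083 g.

71 g/day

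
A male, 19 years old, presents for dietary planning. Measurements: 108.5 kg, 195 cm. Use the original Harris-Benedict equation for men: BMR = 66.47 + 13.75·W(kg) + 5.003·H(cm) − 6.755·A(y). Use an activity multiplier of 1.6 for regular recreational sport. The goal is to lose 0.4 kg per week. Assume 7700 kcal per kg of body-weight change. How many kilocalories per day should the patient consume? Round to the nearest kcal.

Harris-Benedict: BMR = 66.47 + 13.75(108.5) + 5.003(195) − 6.755(19) = 2405.585 kcal/day.
TEE = 2405.585 × 1.6 = 3848.936 kcal/day.
Required daily deficit = 0.4 × 7700 ÷ 7 = 440 kcal/day.
Target intake = 3848.936 − 440 = 3408.936 kcal/day.

3409 kilocalories per day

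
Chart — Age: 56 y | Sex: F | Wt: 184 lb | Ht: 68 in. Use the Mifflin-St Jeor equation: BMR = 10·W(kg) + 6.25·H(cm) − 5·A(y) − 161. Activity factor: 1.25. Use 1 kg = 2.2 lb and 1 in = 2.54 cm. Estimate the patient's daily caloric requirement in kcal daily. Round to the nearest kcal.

1844 kcal daily

Convert to metric: weight = 184 ÷ 2.2 = 83.6364 kg; height = 68 × 2.54 = 172.72 cm.
Mifflin-St Jeor (female): BMR = 10(83.6364) + 6.25(172.72) − 5(56) − 161 = 836.3636 + 1079.5 − 280 − 161 = 1474.8636 kcal/day.
TEE = BMR × activity factor = 1474.8636 × 1.25 = 1843.5795 kcal/day.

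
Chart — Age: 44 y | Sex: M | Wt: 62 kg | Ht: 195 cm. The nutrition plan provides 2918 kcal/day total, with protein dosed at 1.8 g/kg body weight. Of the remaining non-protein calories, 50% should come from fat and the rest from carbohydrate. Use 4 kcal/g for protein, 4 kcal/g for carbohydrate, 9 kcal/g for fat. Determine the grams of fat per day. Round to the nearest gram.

Protein = 1.8 × 62 = 111.6 g → 111.6 × 4 = 446.4 kcal.
Non-protein calories = 2918 − 446.4 = 2471.6 kcal.
Fat: 50% × 2471.6 = 1235.8 kcal; carbohydrate: 1235.8 kcal.
Fat: 1235.8 kcal ÷ 9 kcal/g = 137.3111 g.

137 g/day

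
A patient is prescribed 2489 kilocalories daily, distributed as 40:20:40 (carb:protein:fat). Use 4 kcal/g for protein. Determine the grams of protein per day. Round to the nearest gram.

Protein energy = 20% × 2489 = 497.8 kcal.
At 4 kcal/g: 497.8 ÷ 4 = 124.45 g.

124 g/day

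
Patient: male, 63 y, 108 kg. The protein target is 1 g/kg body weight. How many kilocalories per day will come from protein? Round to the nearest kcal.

432 kcal/day

Protein = 1 g/kg × 108 kg = 108 g/day.
Protein energy = 108 g × 4 kcal/g = 432 kcal/day.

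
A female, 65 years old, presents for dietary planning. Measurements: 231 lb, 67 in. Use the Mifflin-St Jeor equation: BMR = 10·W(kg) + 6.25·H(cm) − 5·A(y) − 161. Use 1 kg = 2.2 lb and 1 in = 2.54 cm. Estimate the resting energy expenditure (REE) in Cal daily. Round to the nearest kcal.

Convert to metric: weight = 231 ÷ 2.2 = 105 kg; height = 67 × 2.54 = 170.18 cm.
Mifflin-St Jeor (female): BMR = 10(105) + 6.25(170.18) − 5(65) − 161 = 1050 + 1063.625 − 325 − 161 = 1627.625 kcal/day.

1628 Cal daily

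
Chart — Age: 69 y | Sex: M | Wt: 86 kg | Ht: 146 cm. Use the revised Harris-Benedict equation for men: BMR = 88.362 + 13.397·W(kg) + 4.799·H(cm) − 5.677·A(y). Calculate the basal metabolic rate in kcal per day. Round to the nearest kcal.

Harris-Benedict: BMR = 88.362 + 13.397(86) + 4.799(146) − 5.677(69) = 1549.445 kcal/day.

1549 kcal per day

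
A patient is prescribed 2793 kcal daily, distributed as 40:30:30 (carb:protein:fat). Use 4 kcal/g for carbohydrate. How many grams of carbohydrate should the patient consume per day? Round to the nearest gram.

279 g/day

Carbohydrate energy = 40% × 2793 = 1117.2 kcal.
At 4 kcal/g: 1117.2 ÷ 4 = 279.3 g.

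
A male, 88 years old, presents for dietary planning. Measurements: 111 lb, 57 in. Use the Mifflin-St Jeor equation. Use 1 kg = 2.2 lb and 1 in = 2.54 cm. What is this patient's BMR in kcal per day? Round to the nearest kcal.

974 kcal per day

Convert to metric: weight = 111 ÷ 2.2 = 50.4545 kg; height = 57 × 2.54 = 144.78 cm.
Mifflin-St Jeor (male): BMR = 10(50.4545) + 6.25(144.78) − 5(88) + 5 = 504.5455 + 904.875 − 440 + 5 = 974.4205 kcal/day.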